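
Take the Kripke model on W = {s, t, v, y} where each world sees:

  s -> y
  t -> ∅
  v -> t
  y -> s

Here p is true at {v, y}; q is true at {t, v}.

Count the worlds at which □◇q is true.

1

s: successors {y}; ◇q there: y:F. ✗
t: no successors, so □◇q holds vacuously. ✓
v: successors {t}; ◇q there: t:F. ✗
y: successors {s}; ◇q there: s:F. ✗
Satisfying worlds: {t}.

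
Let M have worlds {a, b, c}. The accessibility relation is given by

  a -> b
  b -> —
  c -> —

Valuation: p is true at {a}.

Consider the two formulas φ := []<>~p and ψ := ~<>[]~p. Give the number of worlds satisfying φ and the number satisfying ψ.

For []<>~p:
a: successors {b}; <>~p there: b:F. ✗
b: no successors, so []<>~p holds vacuously. ✓
c: no successors, so []<>~p holds vacuously. ✓
— 2 worlds.
For ~<>[]~p:
a: <>[]~p is T. ✗
b: <>[]~p is F. ✓
c: <>[]~p is F. ✓
— 2 worlds.

2 and 2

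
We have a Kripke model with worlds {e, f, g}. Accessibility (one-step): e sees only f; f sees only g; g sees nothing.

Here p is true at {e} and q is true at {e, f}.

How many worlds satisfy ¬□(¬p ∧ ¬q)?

e: □(¬p ∧ ¬q) is F. ✓
f: □(¬p ∧ ¬q) is T. ✗
g: □(¬p ∧ ¬q) is T. ✗
Satisfying worlds: {e}.

1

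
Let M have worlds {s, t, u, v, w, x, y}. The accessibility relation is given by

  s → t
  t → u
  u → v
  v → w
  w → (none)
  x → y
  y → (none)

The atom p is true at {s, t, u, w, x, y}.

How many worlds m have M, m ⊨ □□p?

s: successors {t}; □p there: t:T. ✓
t: successors {u}; □p there: u:F. ✗
u: successors {v}; □p there: v:T. ✓
v: successors {w}; □p there: w:T. ✓
w: no successors, so □□p holds vacuously. ✓
x: successors {y}; □p there: y:T. ✓
y: no successors, so □□p holds vacuously. ✓
Satisfying worlds: {s, u, v, w, x, y}.

6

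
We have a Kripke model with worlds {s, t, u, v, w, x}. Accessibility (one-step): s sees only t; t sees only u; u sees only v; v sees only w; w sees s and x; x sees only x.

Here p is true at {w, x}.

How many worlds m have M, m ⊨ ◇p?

3

s: successors {t}; p there: t:F. ✗
t: successors {u}; p there: u:F. ✗
u: successors {v}; p there: v:F. ✗
v: successors {w}; p there: w:T. ✓
w: successors {s, x}; p there: s:F, x:T. ✓
x: successors {x}; p there: x:T. ✓
Satisfying worlds: {v, w, x}.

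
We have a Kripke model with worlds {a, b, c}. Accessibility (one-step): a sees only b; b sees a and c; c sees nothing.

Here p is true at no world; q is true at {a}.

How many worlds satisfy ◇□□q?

1

a: successors {b}; □□q there: b:F. ✗
b: successors {a, c}; □□q there: a:F, c:T. ✓
c: no successors, so ◇□□q fails. ✗
Satisfying worlds: {b}.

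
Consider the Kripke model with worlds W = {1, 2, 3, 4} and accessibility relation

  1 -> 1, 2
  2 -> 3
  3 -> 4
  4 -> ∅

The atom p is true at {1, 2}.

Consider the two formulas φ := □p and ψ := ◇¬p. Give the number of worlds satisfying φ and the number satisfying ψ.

For □p:
1: successors {1, 2}; p there: 1:T, 2:T. ✓
2: successors {3}; p there: 3:F. ✗
3: successors {4}; p there: 4:F. ✗
4: no successors, so □p holds vacuously. ✓
— 2 worlds.
For ◇¬p:
1: successors {1, 2}; ¬p there: 1:F, 2:F. ✗
2: successors {3}; ¬p there: 3:T. ✓
3: successors {4}; ¬p there: 4:T. ✓
4: no successors, so ◇¬p fails. ✗
— 2 worlds.

2 and 2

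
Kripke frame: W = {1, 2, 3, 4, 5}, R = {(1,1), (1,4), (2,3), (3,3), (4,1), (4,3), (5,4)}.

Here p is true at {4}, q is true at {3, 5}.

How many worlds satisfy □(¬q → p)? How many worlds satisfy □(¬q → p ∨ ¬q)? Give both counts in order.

For □(¬q → p):
1: successors {1, 4}; ¬q → p there: 1:F, 4:T. ✗
2: successors {3}; ¬q → p there: 3:T. ✓
3: successors {3}; ¬q → p there: 3:T. ✓
4: successors {1, 3}; ¬q → p there: 1:F, 3:T. ✗
5: successors {4}; ¬q → p there: 4:T. ✓
— 3 worlds.
For □(¬q → p ∨ ¬q):
1: successors {1, 4}; ¬q → p ∨ ¬q there: 1:T, 4:T. ✓
2: successors {3}; ¬q → p ∨ ¬q there: 3:T. ✓
3: successors {3}; ¬q → p ∨ ¬q there: 3:T. ✓
4: successors {1, 3}; ¬q → p ∨ ¬q there: 1:T, 3:T. ✓
5: successors {4}; ¬q → p ∨ ¬q there: 4:T. ✓
— 5 worlds.

3 and 5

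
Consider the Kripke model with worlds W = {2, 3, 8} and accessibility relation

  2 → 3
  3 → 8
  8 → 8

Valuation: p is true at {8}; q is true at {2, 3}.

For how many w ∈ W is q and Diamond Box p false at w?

2: q is T, Diamond Box p is T. ✓
3: q is T, Diamond Box p is T. ✓
8: q is F, Diamond Box p is T. ✗
Satisfying worlds: {2, 3}.
So q and Diamond Box p fails at the other 1 world.

1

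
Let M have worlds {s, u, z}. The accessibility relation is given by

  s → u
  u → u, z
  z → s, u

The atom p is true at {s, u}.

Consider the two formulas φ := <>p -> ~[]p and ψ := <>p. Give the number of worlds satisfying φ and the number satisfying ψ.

1 and 3

For <>p -> ~[]p:
s: <>p is T, ~[]p is F. ✗
u: <>p is T, ~[]p is T. ✓
z: <>p is T, ~[]p is F. ✗
— 1 world.
For <>p:
s: successors {u}; p there: u:T. ✓
u: successors {u, z}; p there: u:T, z:F. ✓
z: successors {s, u}; p there: s:T, u:T. ✓
— 3 worlds.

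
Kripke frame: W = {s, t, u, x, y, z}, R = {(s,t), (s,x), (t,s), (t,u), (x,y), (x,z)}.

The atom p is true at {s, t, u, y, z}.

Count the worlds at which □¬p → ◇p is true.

3

s: □¬p is F, ◇p is T. ✓
t: □¬p is F, ◇p is T. ✓
u: □¬p is T, ◇p is F. ✗
x: □¬p is F, ◇p is T. ✓
y: □¬p is T, ◇p is F. ✗
z: □¬p is T, ◇p is F. ✗
Satisfying worlds: {s, t, x}.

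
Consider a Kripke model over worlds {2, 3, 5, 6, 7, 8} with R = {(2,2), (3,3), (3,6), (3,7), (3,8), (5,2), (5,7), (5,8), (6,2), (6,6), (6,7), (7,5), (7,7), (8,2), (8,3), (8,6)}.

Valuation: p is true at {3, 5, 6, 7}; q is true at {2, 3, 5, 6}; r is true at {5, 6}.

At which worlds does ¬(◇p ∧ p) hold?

2: ◇p ∧ p is F. ✓
3: ◇p ∧ p is T. ✗
5: ◇p ∧ p is T. ✗
6: ◇p ∧ p is T. ✗
7: ◇p ∧ p is T. ✗
8: ◇p ∧ p is F. ✓

{2, 8}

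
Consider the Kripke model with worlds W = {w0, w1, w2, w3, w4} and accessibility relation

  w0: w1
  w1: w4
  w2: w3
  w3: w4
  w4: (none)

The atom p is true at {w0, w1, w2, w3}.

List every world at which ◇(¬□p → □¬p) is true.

w0: successors {w1}; ¬□p → □¬p there: w1:T. ✓
w1: successors {w4}; ¬□p → □¬p there: w4:T. ✓
w2: successors {w3}; ¬□p → □¬p there: w3:T. ✓
w3: successors {w4}; ¬□p → □¬p there: w4:T. ✓
w4: no successors, so ◇(¬□p → □¬p) fails. ✗

{w0, w1, w2, w3}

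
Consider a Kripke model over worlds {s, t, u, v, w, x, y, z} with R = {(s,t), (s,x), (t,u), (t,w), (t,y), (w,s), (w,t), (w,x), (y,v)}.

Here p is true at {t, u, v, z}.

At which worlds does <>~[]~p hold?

{s, t, w}

s: successors {t, x}; ~[]~p there: t:T, x:F. ✓
t: successors {u, w, y}; ~[]~p there: u:F, w:T, y:T. ✓
u: no successors, so <>~[]~p fails. ✗
v: no successors, so <>~[]~p fails. ✗
w: successors {s, t, x}; ~[]~p there: s:T, t:T, x:F. ✓
x: no successors, so <>~[]~p fails. ✗
y: successors {v}; ~[]~p there: v:F. ✗
z: no successors, so <>~[]~p fails. ✗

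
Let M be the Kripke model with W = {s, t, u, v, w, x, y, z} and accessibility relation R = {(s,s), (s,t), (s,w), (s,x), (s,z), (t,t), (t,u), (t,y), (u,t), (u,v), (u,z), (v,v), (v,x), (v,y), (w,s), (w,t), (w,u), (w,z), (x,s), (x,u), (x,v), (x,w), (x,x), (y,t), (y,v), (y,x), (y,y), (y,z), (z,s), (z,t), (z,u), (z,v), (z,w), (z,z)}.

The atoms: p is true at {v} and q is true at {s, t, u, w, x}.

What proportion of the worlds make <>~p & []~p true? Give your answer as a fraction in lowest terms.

s: <>~p is T, []~p is T. ✓
t: <>~p is T, []~p is T. ✓
u: <>~p is T, []~p is F. ✗
v: <>~p is T, []~p is F. ✗
w: <>~p is T, []~p is T. ✓
x: <>~p is T, []~p is F. ✗
y: <>~p is T, []~p is F. ✗
z: <>~p is T, []~p is F. ✗
That's 3 of 8 worlds, so 3/8.

3/8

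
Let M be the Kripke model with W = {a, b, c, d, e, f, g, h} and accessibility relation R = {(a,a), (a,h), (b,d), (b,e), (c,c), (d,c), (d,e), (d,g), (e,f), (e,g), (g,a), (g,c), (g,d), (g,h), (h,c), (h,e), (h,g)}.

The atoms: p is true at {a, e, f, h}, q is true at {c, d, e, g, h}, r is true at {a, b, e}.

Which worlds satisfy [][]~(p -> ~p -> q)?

a: successors {a, h}; []~(p -> ~p -> q) there: a:F, h:F. ✗
b: successors {d, e}; []~(p -> ~p -> q) there: d:F, e:F. ✗
c: successors {c}; []~(p -> ~p -> q) there: c:F. ✗
d: successors {c, e, g}; []~(p -> ~p -> q) there: c:F, e:F, g:F. ✗
e: successors {f, g}; []~(p -> ~p -> q) there: f:T, g:F. ✗
f: no successors, so [][]~(p -> ~p -> q) holds vacuously. ✓
g: successors {a, c, d, h}; []~(p -> ~p -> q) there: a:F, c:F, d:F, h:F. ✗
h: successors {c, e, g}; []~(p -> ~p -> q) there: c:F, e:F, g:F. ✗

{f}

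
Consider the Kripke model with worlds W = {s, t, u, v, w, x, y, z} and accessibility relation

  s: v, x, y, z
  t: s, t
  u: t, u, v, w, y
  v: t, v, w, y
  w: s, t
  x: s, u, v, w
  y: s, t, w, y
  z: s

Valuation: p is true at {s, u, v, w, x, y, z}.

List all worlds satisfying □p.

s: successors {v, x, y, z}; p there: v:T, x:T, y:T, z:T. ✓
t: successors {s, t}; p there: s:T, t:F. ✗
u: successors {t, u, v, w, y}; p there: t:F, u:T, v:T, w:T, y:T. ✗
v: successors {t, v, w, y}; p there: t:F, v:T, w:T, y:T. ✗
w: successors {s, t}; p there: s:T, t:F. ✗
x: successors {s, u, v, w}; p there: s:T, u:T, v:T, w:T. ✓
y: successors {s, t, w, y}; p there: s:T, t:F, w:T, y:T. ✗
z: successors {s}; p there: s:T. ✓

{s, x, z}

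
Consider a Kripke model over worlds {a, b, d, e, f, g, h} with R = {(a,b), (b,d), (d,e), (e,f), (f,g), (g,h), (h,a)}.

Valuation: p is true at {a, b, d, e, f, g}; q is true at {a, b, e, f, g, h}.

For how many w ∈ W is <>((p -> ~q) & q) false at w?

6

a: successors {b}; (p -> ~q) & q there: b:F. ✗
b: successors {d}; (p -> ~q) & q there: d:F. ✗
d: successors {e}; (p -> ~q) & q there: e:F. ✗
e: successors {f}; (p -> ~q) & q there: f:F. ✗
f: successors {g}; (p -> ~q) & q there: g:F. ✗
g: successors {h}; (p -> ~q) & q there: h:T. ✓
h: successors {a}; (p -> ~q) & q there: a:F. ✗
Satisfying worlds: {g}.
So <>((p -> ~q) & q) fails at the other 6 worlds.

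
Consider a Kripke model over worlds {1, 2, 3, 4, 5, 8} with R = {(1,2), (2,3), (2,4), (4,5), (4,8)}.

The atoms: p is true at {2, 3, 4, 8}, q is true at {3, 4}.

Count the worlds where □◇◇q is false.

1: successors {2}; ◇◇q there: 2:F. ✗
2: successors {3, 4}; ◇◇q there: 3:F, 4:F. ✗
3: no successors, so □◇◇q holds vacuously. ✓
4: successors {5, 8}; ◇◇q there: 5:F, 8:F. ✗
5: no successors, so □◇◇q holds vacuously. ✓
8: no successors, so □◇◇q holds vacuously. ✓
Satisfying worlds: {3, 5, 8}.
So □◇◇q fails at the other 3 worlds.

3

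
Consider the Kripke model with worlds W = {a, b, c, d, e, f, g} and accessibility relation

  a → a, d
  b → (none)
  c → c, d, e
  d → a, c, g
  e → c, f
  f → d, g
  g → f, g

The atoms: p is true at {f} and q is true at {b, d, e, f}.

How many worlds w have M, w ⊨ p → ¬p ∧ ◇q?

6

a: p is F, ¬p ∧ ◇q is T. ✓
b: p is F, ¬p ∧ ◇q is F. ✓
c: p is F, ¬p ∧ ◇q is T. ✓
d: p is F, ¬p ∧ ◇q is F. ✓
e: p is F, ¬p ∧ ◇q is T. ✓
f: p is T, ¬p ∧ ◇q is F. ✗
g: p is F, ¬p ∧ ◇q is T. ✓
Satisfying worlds: {a, b, c, d, e, g}.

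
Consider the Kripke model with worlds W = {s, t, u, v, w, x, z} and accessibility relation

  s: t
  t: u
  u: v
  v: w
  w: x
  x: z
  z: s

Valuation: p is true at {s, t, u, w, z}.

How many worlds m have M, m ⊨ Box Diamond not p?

2

s: successors {t}; Diamond not p there: t:F. ✗
t: successors {u}; Diamond not p there: u:T. ✓
u: successors {v}; Diamond not p there: v:F. ✗
v: successors {w}; Diamond not p there: w:T. ✓
w: successors {x}; Diamond not p there: x:F. ✗
x: successors {z}; Diamond not p there: z:F. ✗
z: successors {s}; Diamond not p there: s:F. ✗
Satisfying worlds: {t, v}.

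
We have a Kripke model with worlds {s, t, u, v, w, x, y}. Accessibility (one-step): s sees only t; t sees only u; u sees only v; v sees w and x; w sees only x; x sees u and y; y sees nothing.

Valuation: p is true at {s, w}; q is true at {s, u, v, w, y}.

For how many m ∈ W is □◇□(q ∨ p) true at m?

5

s: successors {t}; ◇□(q ∨ p) there: t:T. ✓
t: successors {u}; ◇□(q ∨ p) there: u:F. ✗
u: successors {v}; ◇□(q ∨ p) there: v:T. ✓
v: successors {w, x}; ◇□(q ∨ p) there: w:T, x:T. ✓
w: successors {x}; ◇□(q ∨ p) there: x:T. ✓
x: successors {u, y}; ◇□(q ∨ p) there: u:F, y:F. ✗
y: no successors, so □◇□(q ∨ p) holds vacuously. ✓
Satisfying worlds: {s, u, v, w, y}.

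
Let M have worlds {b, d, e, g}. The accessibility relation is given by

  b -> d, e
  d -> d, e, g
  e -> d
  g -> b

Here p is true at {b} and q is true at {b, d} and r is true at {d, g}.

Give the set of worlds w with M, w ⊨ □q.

{e, g}

b: successors {d, e}; q there: d:T, e:F. ✗
d: successors {d, e, g}; q there: d:T, e:F, g:F. ✗
e: successors {d}; q there: d:T. ✓
g: successors {b}; q there: b:T. ✓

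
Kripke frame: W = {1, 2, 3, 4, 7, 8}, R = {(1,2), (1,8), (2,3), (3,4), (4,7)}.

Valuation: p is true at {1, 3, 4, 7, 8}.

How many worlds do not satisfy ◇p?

2

1: successors {2, 8}; p there: 2:F, 8:T. ✓
2: successors {3}; p there: 3:T. ✓
3: successors {4}; p there: 4:T. ✓
4: successors {7}; p there: 7:T. ✓
7: no successors, so ◇p fails. ✗
8: no successors, so ◇p fails. ✗
Satisfying worlds: {1, 2, 3, 4}.
So ◇p fails at the other 2 worlds.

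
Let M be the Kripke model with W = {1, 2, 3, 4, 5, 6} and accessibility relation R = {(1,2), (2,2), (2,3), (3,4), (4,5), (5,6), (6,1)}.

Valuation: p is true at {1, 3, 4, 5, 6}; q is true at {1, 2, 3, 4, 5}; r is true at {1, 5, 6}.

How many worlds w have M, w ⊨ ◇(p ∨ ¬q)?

5

1: successors {2}; p ∨ ¬q there: 2:F. ✗
2: successors {2, 3}; p ∨ ¬q there: 2:F, 3:T. ✓
3: successors {4}; p ∨ ¬q there: 4:T. ✓
4: successors {5}; p ∨ ¬q there: 5:T. ✓
5: successors {6}; p ∨ ¬q there: 6:T. ✓
6: successors {1}; p ∨ ¬q there: 1:T. ✓
Satisfying worlds: {2, 3, 4, 5, 6}.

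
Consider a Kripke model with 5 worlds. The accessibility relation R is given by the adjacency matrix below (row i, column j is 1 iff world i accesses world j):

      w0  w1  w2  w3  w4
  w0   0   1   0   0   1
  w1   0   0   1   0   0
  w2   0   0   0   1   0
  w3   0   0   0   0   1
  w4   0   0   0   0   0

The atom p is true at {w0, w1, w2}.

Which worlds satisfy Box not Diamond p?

{w1, w2, w3, w4}

w0: successors {w1, w4}; not Diamond p there: w1:F, w4:T. ✗
w1: successors {w2}; not Diamond p there: w2:T. ✓
w2: successors {w3}; not Diamond p there: w3:T. ✓
w3: successors {w4}; not Diamond p there: w4:T. ✓
w4: no successors, so Box not Diamond p holds vacuously. ✓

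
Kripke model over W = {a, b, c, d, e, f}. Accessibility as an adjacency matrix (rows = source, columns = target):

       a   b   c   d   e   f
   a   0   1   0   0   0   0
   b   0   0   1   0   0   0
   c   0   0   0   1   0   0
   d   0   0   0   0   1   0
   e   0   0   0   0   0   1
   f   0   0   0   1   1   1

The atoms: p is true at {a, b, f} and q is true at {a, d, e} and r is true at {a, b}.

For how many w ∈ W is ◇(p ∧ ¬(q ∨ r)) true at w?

2

a: successors {b}; p ∧ ¬(q ∨ r) there: b:F. ✗
b: successors {c}; p ∧ ¬(q ∨ r) there: c:F. ✗
c: successors {d}; p ∧ ¬(q ∨ r) there: d:F. ✗
d: successors {e}; p ∧ ¬(q ∨ r) there: e:F. ✗
e: successors {f}; p ∧ ¬(q ∨ r) there: f:T. ✓
f: successors {d, e, f}; p ∧ ¬(q ∨ r) there: d:F, e:F, f:T. ✓
Satisfying worlds: {e, f}.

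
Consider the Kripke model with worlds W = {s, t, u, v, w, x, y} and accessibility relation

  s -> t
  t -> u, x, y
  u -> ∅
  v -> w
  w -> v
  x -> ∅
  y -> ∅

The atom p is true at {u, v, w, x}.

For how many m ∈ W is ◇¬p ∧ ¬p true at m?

s: ◇¬p is T, ¬p is T. ✓
t: ◇¬p is T, ¬p is T. ✓
u: ◇¬p is F, ¬p is F. ✗
v: ◇¬p is F, ¬p is F. ✗
w: ◇¬p is F, ¬p is F. ✗
x: ◇¬p is F, ¬p is F. ✗
y: ◇¬p is F, ¬p is T. ✗
Satisfying worlds: {s, t}.

2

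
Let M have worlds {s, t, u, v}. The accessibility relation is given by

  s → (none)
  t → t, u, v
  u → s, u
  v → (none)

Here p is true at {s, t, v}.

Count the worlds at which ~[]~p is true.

s: []~p is T. ✗
t: []~p is F. ✓
u: []~p is F. ✓
v: []~p is T. ✗
Satisfying worlds: {t, u}.

2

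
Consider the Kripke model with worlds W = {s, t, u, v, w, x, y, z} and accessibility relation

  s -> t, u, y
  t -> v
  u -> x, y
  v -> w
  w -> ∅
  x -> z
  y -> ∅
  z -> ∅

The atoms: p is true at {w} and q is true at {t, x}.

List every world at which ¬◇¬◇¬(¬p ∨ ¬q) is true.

s: ◇¬◇¬(¬p ∨ ¬q) is T. ✗
t: ◇¬◇¬(¬p ∨ ¬q) is T. ✗
u: ◇¬◇¬(¬p ∨ ¬q) is T. ✗
v: ◇¬◇¬(¬p ∨ ¬q) is T. ✗
w: ◇¬◇¬(¬p ∨ ¬q) is F. ✓
x: ◇¬◇¬(¬p ∨ ¬q) is T. ✗
y: ◇¬◇¬(¬p ∨ ¬q) is F. ✓
z: ◇¬◇¬(¬p ∨ ¬q) is F. ✓

{w, y, z}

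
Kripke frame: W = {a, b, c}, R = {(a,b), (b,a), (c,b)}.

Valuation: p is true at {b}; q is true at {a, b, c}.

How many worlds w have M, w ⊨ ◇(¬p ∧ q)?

a: successors {b}; ¬p ∧ q there: b:F. ✗
b: successors {a}; ¬p ∧ q there: a:T. ✓
c: successors {b}; ¬p ∧ q there: b:F. ✗
Satisfying worlds: {b}.

1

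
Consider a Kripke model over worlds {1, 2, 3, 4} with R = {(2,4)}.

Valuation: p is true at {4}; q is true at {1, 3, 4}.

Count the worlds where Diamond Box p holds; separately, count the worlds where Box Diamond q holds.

For Diamond Box p:
1: no successors, so Diamond Box p fails. ✗
2: successors {4}; Box p there: 4:T. ✓
3: no successors, so Diamond Box p fails. ✗
4: no successors, so Diamond Box p fails. ✗
— 1 world.
For Box Diamond q:
1: no successors, so Box Diamond q holds vacuously. ✓
2: successors {4}; Diamond q there: 4:F. ✗
3: no successors, so Box Diamond q holds vacuously. ✓
4: no successors, so Box Diamond q holds vacuously. ✓
— 3 worlds.

1 and 3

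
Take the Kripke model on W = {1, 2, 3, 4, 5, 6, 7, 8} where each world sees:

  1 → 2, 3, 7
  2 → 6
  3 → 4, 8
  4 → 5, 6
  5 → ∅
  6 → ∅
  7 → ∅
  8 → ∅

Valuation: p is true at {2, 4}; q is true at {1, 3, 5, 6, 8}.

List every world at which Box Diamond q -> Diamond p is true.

1: Box Diamond q is F, Diamond p is T. ✓
2: Box Diamond q is F, Diamond p is F. ✓
3: Box Diamond q is F, Diamond p is T. ✓
4: Box Diamond q is F, Diamond p is F. ✓
5: Box Diamond q is T, Diamond p is F. ✗
6: Box Diamond q is T, Diamond p is F. ✗
7: Box Diamond q is T, Diamond p is F. ✗
8: Box Diamond q is T, Diamond p is F. ✗

{1, 2, 3, 4}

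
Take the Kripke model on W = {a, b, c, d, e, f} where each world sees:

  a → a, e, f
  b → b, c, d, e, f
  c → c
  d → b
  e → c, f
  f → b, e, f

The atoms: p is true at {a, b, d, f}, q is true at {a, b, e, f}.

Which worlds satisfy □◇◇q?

a: successors {a, e, f}; ◇◇q there: a:T, e:T, f:T. ✓
b: successors {b, c, d, e, f}; ◇◇q there: b:T, c:F, d:T, e:T, f:T. ✗
c: successors {c}; ◇◇q there: c:F. ✗
d: successors {b}; ◇◇q there: b:T. ✓
e: successors {c, f}; ◇◇q there: c:F, f:T. ✗
f: successors {b, e, f}; ◇◇q there: b:T, e:T, f:T. ✓

{a, d, f}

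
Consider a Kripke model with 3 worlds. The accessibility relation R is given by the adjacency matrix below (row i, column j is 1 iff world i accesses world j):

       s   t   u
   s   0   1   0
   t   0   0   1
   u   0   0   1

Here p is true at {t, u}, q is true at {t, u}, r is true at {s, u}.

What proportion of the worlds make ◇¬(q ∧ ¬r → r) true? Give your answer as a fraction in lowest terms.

1/3

s: successors {t}; ¬(q ∧ ¬r → r) there: t:T. ✓
t: successors {u}; ¬(q ∧ ¬r → r) there: u:F. ✗
u: successors {u}; ¬(q ∧ ¬r → r) there: u:F. ✗
That's 1 of 3 worlds, so 1/3.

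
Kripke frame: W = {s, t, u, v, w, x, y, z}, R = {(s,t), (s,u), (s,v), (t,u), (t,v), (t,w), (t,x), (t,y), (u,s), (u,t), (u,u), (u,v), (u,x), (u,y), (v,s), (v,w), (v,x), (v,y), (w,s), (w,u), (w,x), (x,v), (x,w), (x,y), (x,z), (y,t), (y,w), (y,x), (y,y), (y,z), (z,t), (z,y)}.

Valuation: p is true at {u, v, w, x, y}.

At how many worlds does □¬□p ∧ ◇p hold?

4

s: □¬□p is F, ◇p is T. ✗
t: □¬□p is T, ◇p is T. ✓
u: □¬□p is F, ◇p is T. ✗
v: □¬□p is T, ◇p is T. ✓
w: □¬□p is T, ◇p is T. ✓
x: □¬□p is T, ◇p is T. ✓
y: □¬□p is F, ◇p is T. ✗
z: □¬□p is F, ◇p is T. ✗
Satisfying worlds: {t, v, w, x}.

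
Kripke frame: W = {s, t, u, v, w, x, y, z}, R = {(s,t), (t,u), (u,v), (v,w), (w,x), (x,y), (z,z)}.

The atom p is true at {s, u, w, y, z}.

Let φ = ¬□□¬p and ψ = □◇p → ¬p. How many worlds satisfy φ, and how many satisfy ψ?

4 and 3

For ¬□□¬p:
s: □□¬p is F. ✓
t: □□¬p is T. ✗
u: □□¬p is F. ✓
v: □□¬p is T. ✗
w: □□¬p is F. ✓
x: □□¬p is T. ✗
y: □□¬p is T. ✗
z: □□¬p is F. ✓
— 4 worlds.
For □◇p → ¬p:
s: □◇p is T, ¬p is F. ✗
t: □◇p is F, ¬p is T. ✓
u: □◇p is T, ¬p is F. ✗
v: □◇p is F, ¬p is T. ✓
w: □◇p is T, ¬p is F. ✗
x: □◇p is F, ¬p is T. ✓
y: □◇p is T, ¬p is F. ✗
z: □◇p is T, ¬p is F. ✗
— 3 worlds.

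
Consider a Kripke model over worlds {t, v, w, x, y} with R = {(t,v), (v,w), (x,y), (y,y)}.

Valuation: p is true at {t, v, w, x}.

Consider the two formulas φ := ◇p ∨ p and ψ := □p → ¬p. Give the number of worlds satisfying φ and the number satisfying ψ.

4 and 2

For ◇p ∨ p:
t: ◇p is T, p is T. ✓
v: ◇p is T, p is T. ✓
w: ◇p is F, p is T. ✓
x: ◇p is F, p is T. ✓
y: ◇p is F, p is F. ✗
— 4 worlds.
For □p → ¬p:
t: □p is T, ¬p is F. ✗
v: □p is T, ¬p is F. ✗
w: □p is T, ¬p is F. ✗
x: □p is F, ¬p is F. ✓
y: □p is F, ¬p is T. ✓
— 2 worlds.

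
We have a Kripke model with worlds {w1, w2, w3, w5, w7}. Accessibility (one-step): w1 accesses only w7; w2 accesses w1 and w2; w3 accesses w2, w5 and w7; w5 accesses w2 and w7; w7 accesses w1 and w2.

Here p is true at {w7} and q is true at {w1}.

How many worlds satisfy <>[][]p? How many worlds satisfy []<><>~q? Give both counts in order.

For <>[][]p:
w1: successors {w7}; [][]p there: w7:F. ✗
w2: successors {w1, w2}; [][]p there: w1:F, w2:F. ✗
w3: successors {w2, w5, w7}; [][]p there: w2:F, w5:F, w7:F. ✗
w5: successors {w2, w7}; [][]p there: w2:F, w7:F. ✗
w7: successors {w1, w2}; [][]p there: w1:F, w2:F. ✗
— 0 worlds.
For []<><>~q:
w1: successors {w7}; <><>~q there: w7:T. ✓
w2: successors {w1, w2}; <><>~q there: w1:T, w2:T. ✓
w3: successors {w2, w5, w7}; <><>~q there: w2:T, w5:T, w7:T. ✓
w5: successors {w2, w7}; <><>~q there: w2:T, w7:T. ✓
w7: successors {w1, w2}; <><>~q there: w1:T, w2:T. ✓
— 5 worlds.

0 and 5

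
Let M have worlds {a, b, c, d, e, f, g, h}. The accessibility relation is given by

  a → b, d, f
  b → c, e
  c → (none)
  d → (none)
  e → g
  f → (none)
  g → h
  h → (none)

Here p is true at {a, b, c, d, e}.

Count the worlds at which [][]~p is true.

a: successors {b, d, f}; []~p there: b:F, d:T, f:T. ✗
b: successors {c, e}; []~p there: c:T, e:T. ✓
c: no successors, so [][]~p holds vacuously. ✓
d: no successors, so [][]~p holds vacuously. ✓
e: successors {g}; []~p there: g:T. ✓
f: no successors, so [][]~p holds vacuously. ✓
g: successors {h}; []~p there: h:T. ✓
h: no successors, so [][]~p holds vacuously. ✓
Satisfying worlds: {b, c, d, e, f, g, h}.

7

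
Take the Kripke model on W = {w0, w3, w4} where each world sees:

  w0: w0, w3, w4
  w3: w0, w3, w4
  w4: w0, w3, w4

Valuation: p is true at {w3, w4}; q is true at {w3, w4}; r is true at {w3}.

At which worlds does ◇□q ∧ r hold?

∅

w0: ◇□q is F, r is F. ✗
w3: ◇□q is F, r is T. ✗
w4: ◇□q is F, r is F. ✗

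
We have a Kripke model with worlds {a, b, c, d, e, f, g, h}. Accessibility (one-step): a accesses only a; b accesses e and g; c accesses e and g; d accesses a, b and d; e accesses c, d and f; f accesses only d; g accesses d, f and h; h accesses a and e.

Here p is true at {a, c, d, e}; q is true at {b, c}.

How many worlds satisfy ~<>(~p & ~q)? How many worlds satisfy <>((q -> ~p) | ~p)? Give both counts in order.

For ~<>(~p & ~q):
a: <>(~p & ~q) is F. ✓
b: <>(~p & ~q) is T. ✗
c: <>(~p & ~q) is T. ✗
d: <>(~p & ~q) is F. ✓
e: <>(~p & ~q) is T. ✗
f: <>(~p & ~q) is F. ✓
g: <>(~p & ~q) is T. ✗
h: <>(~p & ~q) is F. ✓
— 4 worlds.
For <>((q -> ~p) | ~p):
a: successors {a}; (q -> ~p) | ~p there: a:T. ✓
b: successors {e, g}; (q -> ~p) | ~p there: e:T, g:T. ✓
c: successors {e, g}; (q -> ~p) | ~p there: e:T, g:T. ✓
d: successors {a, b, d}; (q -> ~p) | ~p there: a:T, b:T, d:T. ✓
e: successors {c, d, f}; (q -> ~p) | ~p there: c:F, d:T, f:T. ✓
f: successors {d}; (q -> ~p) | ~p there: d:T. ✓
g: successors {d, f, h}; (q -> ~p) | ~p there: d:T, f:T, h:T. ✓
h: successors {a, e}; (q -> ~p) | ~p there: a:T, e:T. ✓
— 8 worlds.

4 and 8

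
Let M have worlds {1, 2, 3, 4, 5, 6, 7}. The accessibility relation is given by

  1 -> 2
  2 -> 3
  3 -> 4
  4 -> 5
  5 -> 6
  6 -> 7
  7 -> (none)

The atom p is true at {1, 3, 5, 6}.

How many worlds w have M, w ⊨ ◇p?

1: successors {2}; p there: 2:F. ✗
2: successors {3}; p there: 3:T. ✓
3: successors {4}; p there: 4:F. ✗
4: successors {5}; p there: 5:T. ✓
5: successors {6}; p there: 6:T. ✓
6: successors {7}; p there: 7:F. ✗
7: no successors, so ◇p fails. ✗
Satisfying worlds: {2, 4, 5}.

3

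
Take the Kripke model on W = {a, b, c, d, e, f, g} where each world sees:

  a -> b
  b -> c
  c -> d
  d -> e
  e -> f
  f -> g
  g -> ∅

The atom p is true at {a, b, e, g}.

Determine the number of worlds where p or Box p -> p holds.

5

a: p or Box p is T, p is T. ✓
b: p or Box p is T, p is T. ✓
c: p or Box p is F, p is F. ✓
d: p or Box p is T, p is F. ✗
e: p or Box p is T, p is T. ✓
f: p or Box p is T, p is F. ✗
g: p or Box p is T, p is T. ✓
Satisfying worlds: {a, b, c, e, g}.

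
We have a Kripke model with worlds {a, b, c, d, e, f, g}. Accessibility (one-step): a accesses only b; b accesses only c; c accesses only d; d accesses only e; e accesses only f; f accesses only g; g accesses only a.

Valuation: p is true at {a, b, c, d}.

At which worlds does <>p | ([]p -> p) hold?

{a, b, c, d, e, f, g}

a: <>p is T, []p -> p is T. ✓
b: <>p is T, []p -> p is T. ✓
c: <>p is T, []p -> p is T. ✓
d: <>p is F, []p -> p is T. ✓
e: <>p is F, []p -> p is T. ✓
f: <>p is F, []p -> p is T. ✓
g: <>p is T, []p -> p is F. ✓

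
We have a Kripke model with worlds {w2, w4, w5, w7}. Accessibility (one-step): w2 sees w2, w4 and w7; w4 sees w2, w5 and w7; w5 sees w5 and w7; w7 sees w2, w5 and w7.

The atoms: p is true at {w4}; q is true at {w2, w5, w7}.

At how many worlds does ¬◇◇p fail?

w2: ◇◇p is T. ✗
w4: ◇◇p is T. ✗
w5: ◇◇p is F. ✓
w7: ◇◇p is T. ✗
Satisfying worlds: {w5}.
So ¬◇◇p fails at the other 3 worlds.

3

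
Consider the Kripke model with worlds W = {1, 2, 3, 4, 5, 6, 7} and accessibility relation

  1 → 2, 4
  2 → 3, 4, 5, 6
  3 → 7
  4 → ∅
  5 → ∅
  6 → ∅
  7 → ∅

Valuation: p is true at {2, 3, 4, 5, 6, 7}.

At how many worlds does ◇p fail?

1: successors {2, 4}; p there: 2:T, 4:T. ✓
2: successors {3, 4, 5, 6}; p there: 3:T, 4:T, 5:T, 6:T. ✓
3: successors {7}; p there: 7:T. ✓
4: no successors, so ◇p fails. ✗
5: no successors, so ◇p fails. ✗
6: no successors, so ◇p fails. ✗
7: no successors, so ◇p fails. ✗
Satisfying worlds: {1, 2, 3}.
So ◇p fails at the other 4 worlds.

4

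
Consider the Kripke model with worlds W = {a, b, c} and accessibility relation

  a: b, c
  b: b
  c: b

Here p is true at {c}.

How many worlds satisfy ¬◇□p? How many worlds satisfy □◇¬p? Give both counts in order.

For ¬◇□p:
a: ◇□p is F. ✓
b: ◇□p is F. ✓
c: ◇□p is F. ✓
— 3 worlds.
For □◇¬p:
a: successors {b, c}; ◇¬p there: b:T, c:T. ✓
b: successors {b}; ◇¬p there: b:T. ✓
c: successors {b}; ◇¬p there: b:T. ✓
— 3 worlds.

3 and 3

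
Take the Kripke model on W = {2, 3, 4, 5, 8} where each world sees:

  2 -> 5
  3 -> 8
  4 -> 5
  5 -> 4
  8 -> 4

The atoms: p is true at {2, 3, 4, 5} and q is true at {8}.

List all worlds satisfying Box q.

{3}

2: successors {5}; q there: 5:F. ✗
3: successors {8}; q there: 8:T. ✓
4: successors {5}; q there: 5:F. ✗
5: successors {4}; q there: 4:F. ✗
8: successors {4}; q there: 4:F. ✗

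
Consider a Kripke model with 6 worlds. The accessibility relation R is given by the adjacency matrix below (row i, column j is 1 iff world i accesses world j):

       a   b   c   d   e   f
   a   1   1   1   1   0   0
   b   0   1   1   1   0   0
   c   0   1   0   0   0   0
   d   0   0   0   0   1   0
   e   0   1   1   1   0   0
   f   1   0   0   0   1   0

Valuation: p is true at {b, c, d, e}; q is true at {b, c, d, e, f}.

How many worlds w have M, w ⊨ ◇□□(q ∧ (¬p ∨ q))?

a: successors {a, b, c, d}; □□(q ∧ (¬p ∨ q)) there: a:F, b:T, c:T, d:T. ✓
b: successors {b, c, d}; □□(q ∧ (¬p ∨ q)) there: b:T, c:T, d:T. ✓
c: successors {b}; □□(q ∧ (¬p ∨ q)) there: b:T. ✓
d: successors {e}; □□(q ∧ (¬p ∨ q)) there: e:T. ✓
e: successors {b, c, d}; □□(q ∧ (¬p ∨ q)) there: b:T, c:T, d:T. ✓
f: successors {a, e}; □□(q ∧ (¬p ∨ q)) there: a:F, e:T. ✓
Satisfying worlds: {a, b, c, d, e, f}.

6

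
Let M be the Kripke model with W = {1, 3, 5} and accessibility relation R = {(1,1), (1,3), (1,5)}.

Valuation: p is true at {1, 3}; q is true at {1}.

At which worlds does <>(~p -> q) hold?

{1}

1: successors {1, 3, 5}; ~p -> q there: 1:T, 3:T, 5:F. ✓
3: no successors, so <>(~p -> q) fails. ✗
5: no successors, so <>(~p -> q) fails. ✗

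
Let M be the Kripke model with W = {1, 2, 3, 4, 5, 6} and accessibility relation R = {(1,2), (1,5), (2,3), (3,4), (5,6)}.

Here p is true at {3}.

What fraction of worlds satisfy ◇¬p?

1/2

1: successors {2, 5}; ¬p there: 2:T, 5:T. ✓
2: successors {3}; ¬p there: 3:F. ✗
3: successors {4}; ¬p there: 4:T. ✓
4: no successors, so ◇¬p fails. ✗
5: successors {6}; ¬p there: 6:T. ✓
6: no successors, so ◇¬p fails. ✗
That's 3 of 6 worlds, so 3/6 = 1/2.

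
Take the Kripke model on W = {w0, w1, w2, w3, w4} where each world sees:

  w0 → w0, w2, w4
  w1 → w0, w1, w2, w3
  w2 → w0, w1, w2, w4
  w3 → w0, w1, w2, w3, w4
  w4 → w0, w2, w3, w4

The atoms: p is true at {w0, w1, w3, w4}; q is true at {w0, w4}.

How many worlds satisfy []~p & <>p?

w0: []~p is F, <>p is T. ✗
w1: []~p is F, <>p is T. ✗
w2: []~p is F, <>p is T. ✗
w3: []~p is F, <>p is T. ✗
w4: []~p is F, <>p is T. ✗
Satisfying worlds: ∅.

0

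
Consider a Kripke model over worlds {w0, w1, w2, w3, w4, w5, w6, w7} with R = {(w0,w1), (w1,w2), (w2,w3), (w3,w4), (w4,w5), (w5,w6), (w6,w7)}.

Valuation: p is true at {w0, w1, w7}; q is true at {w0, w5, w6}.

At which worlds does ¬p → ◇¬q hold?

w0: ¬p is F, ◇¬q is T. ✓
w1: ¬p is F, ◇¬q is T. ✓
w2: ¬p is T, ◇¬q is T. ✓
w3: ¬p is T, ◇¬q is T. ✓
w4: ¬p is T, ◇¬q is F. ✗
w5: ¬p is T, ◇¬q is F. ✗
w6: ¬p is T, ◇¬q is T. ✓
w7: ¬p is F, ◇¬q is F. ✓

{w0, w1, w2, w3, w6, w7}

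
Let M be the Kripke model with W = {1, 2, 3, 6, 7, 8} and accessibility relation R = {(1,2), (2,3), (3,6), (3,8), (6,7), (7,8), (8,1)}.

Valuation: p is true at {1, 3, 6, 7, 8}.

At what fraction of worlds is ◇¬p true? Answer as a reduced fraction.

1: successors {2}; ¬p there: 2:T. ✓
2: successors {3}; ¬p there: 3:F. ✗
3: successors {6, 8}; ¬p there: 6:F, 8:F. ✗
6: successors {7}; ¬p there: 7:F. ✗
7: successors {8}; ¬p there: 8:F. ✗
8: successors {1}; ¬p there: 1:F. ✗
That's 1 of 6 worlds, so 1/6.

1/6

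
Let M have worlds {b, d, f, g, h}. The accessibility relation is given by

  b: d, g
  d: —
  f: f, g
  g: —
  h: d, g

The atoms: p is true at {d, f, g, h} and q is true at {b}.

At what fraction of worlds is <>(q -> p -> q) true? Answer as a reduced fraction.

b: successors {d, g}; q -> p -> q there: d:T, g:T. ✓
d: no successors, so <>(q -> p -> q) fails. ✗
f: successors {f, g}; q -> p -> q there: f:T, g:T. ✓
g: no successors, so <>(q -> p -> q) fails. ✗
h: successors {d, g}; q -> p -> q there: d:T, g:T. ✓
That's 3 of 5 worlds, so 3/5.

3/5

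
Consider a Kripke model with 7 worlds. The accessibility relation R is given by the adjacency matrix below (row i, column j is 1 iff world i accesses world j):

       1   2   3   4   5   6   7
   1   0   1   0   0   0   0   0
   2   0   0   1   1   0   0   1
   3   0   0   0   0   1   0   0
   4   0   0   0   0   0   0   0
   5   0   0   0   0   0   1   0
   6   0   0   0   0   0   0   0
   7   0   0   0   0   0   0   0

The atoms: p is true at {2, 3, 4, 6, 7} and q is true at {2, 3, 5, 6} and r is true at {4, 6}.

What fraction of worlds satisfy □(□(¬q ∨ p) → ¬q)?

4/7

1: successors {2}; □(¬q ∨ p) → ¬q there: 2:F. ✗
2: successors {3, 4, 7}; □(¬q ∨ p) → ¬q there: 3:T, 4:T, 7:T. ✓
3: successors {5}; □(¬q ∨ p) → ¬q there: 5:F. ✗
4: no successors, so □(□(¬q ∨ p) → ¬q) holds vacuously. ✓
5: successors {6}; □(¬q ∨ p) → ¬q there: 6:F. ✗
6: no successors, so □(□(¬q ∨ p) → ¬q) holds vacuously. ✓
7: no successors, so □(□(¬q ∨ p) → ¬q) holds vacuously. ✓
That's 4 of 7 worlds, so 4/7.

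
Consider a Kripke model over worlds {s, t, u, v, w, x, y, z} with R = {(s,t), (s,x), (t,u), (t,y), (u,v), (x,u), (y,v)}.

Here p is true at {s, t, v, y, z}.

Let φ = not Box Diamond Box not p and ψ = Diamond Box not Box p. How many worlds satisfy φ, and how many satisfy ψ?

For not Box Diamond Box not p:
s: Box Diamond Box not p is F. ✓
t: Box Diamond Box not p is T. ✗
u: Box Diamond Box not p is F. ✓
v: Box Diamond Box not p is T. ✗
w: Box Diamond Box not p is T. ✗
x: Box Diamond Box not p is T. ✗
y: Box Diamond Box not p is F. ✓
z: Box Diamond Box not p is T. ✗
— 3 worlds.
For Diamond Box not Box p:
s: successors {t, x}; Box not Box p there: t:F, x:F. ✗
t: successors {u, y}; Box not Box p there: u:F, y:F. ✗
u: successors {v}; Box not Box p there: v:T. ✓
v: no successors, so Diamond Box not Box p fails. ✗
w: no successors, so Diamond Box not Box p fails. ✗
x: successors {u}; Box not Box p there: u:F. ✗
y: successors {v}; Box not Box p there: v:T. ✓
z: no successors, so Diamond Box not Box p fails. ✗
— 2 worlds.

3 and 2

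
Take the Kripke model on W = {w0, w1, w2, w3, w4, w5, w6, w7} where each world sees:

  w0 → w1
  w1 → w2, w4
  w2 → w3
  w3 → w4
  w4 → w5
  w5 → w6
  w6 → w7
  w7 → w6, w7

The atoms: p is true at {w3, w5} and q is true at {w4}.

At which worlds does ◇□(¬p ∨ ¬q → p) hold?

{w1, w3}

w0: successors {w1}; □(¬p ∨ ¬q → p) there: w1:F. ✗
w1: successors {w2, w4}; □(¬p ∨ ¬q → p) there: w2:T, w4:T. ✓
w2: successors {w3}; □(¬p ∨ ¬q → p) there: w3:F. ✗
w3: successors {w4}; □(¬p ∨ ¬q → p) there: w4:T. ✓
w4: successors {w5}; □(¬p ∨ ¬q → p) there: w5:F. ✗
w5: successors {w6}; □(¬p ∨ ¬q → p) there: w6:F. ✗
w6: successors {w7}; □(¬p ∨ ¬q → p) there: w7:F. ✗
w7: successors {w6, w7}; □(¬p ∨ ¬q → p) there: w6:F, w7:F. ✗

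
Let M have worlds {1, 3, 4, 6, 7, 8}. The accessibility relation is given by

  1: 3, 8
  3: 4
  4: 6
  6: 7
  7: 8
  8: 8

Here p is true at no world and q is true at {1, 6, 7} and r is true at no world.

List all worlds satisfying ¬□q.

{1, 3, 7, 8}

1: □q is F. ✓
3: □q is F. ✓
4: □q is T. ✗
6: □q is T. ✗
7: □q is F. ✓
8: □q is F. ✓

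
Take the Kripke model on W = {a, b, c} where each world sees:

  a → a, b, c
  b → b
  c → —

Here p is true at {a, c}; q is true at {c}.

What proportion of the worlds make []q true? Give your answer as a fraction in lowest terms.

1/3

a: successors {a, b, c}; q there: a:F, b:F, c:T. ✗
b: successors {b}; q there: b:F. ✗
c: no successors, so []q holds vacuously. ✓
That's 1 of 3 worlds, so 1/3.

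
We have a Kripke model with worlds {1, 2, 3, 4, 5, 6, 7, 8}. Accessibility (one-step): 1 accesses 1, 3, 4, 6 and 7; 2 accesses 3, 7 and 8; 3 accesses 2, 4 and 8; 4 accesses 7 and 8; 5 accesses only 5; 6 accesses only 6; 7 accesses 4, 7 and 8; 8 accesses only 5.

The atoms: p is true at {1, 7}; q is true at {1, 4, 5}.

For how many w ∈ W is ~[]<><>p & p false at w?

1: ~[]<><>p is T, p is T. ✓
2: ~[]<><>p is T, p is F. ✗
3: ~[]<><>p is T, p is F. ✗
4: ~[]<><>p is T, p is F. ✗
5: ~[]<><>p is T, p is F. ✗
6: ~[]<><>p is T, p is F. ✗
7: ~[]<><>p is T, p is T. ✓
8: ~[]<><>p is T, p is F. ✗
Satisfying worlds: {1, 7}.
So ~[]<><>p & p fails at the other 6 worlds.

6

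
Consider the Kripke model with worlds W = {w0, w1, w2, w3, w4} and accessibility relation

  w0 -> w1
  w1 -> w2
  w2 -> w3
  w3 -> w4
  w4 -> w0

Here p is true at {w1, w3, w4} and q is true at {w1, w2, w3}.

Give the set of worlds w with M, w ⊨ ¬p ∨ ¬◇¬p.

{w0, w2, w3}

w0: ¬p is T, ¬◇¬p is T. ✓
w1: ¬p is F, ¬◇¬p is F. ✗
w2: ¬p is T, ¬◇¬p is T. ✓
w3: ¬p is F, ¬◇¬p is T. ✓
w4: ¬p is F, ¬◇¬p is F. ✗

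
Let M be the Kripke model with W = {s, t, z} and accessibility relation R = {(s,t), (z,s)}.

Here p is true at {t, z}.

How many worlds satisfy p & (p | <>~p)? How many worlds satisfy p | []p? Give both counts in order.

2 and 3

For p & (p | <>~p):
s: p is F, p | <>~p is F. ✗
t: p is T, p | <>~p is T. ✓
z: p is T, p | <>~p is T. ✓
— 2 worlds.
For p | []p:
s: p is F, []p is T. ✓
t: p is T, []p is T. ✓
z: p is T, []p is F. ✓
— 3 worlds.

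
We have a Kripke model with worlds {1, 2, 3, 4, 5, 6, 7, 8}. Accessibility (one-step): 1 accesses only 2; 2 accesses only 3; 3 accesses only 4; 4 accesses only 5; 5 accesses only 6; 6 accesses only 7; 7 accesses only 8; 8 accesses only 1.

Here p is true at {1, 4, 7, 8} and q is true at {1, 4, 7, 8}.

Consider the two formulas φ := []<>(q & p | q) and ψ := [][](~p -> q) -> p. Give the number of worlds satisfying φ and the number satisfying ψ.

For []<>(q & p | q):
1: successors {2}; <>(q & p | q) there: 2:F. ✗
2: successors {3}; <>(q & p | q) there: 3:T. ✓
3: successors {4}; <>(q & p | q) there: 4:F. ✗
4: successors {5}; <>(q & p | q) there: 5:F. ✗
5: successors {6}; <>(q & p | q) there: 6:T. ✓
6: successors {7}; <>(q & p | q) there: 7:T. ✓
7: successors {8}; <>(q & p | q) there: 8:T. ✓
8: successors {1}; <>(q & p | q) there: 1:F. ✗
— 4 worlds.
For [][](~p -> q) -> p:
1: [][](~p -> q) is F, p is T. ✓
2: [][](~p -> q) is T, p is F. ✗
3: [][](~p -> q) is F, p is F. ✓
4: [][](~p -> q) is F, p is T. ✓
5: [][](~p -> q) is T, p is F. ✗
6: [][](~p -> q) is T, p is F. ✗
7: [][](~p -> q) is T, p is T. ✓
8: [][](~p -> q) is F, p is T. ✓
— 5 worlds.

4 and 5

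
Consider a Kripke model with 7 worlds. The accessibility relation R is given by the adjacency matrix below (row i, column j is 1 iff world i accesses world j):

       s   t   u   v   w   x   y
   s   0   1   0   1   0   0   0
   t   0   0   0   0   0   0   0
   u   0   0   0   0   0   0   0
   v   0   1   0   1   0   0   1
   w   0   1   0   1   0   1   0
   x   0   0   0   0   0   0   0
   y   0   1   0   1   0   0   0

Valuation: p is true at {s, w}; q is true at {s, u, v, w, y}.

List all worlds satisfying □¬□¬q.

s: successors {t, v}; ¬□¬q there: t:F, v:T. ✗
t: no successors, so □¬□¬q holds vacuously. ✓
u: no successors, so □¬□¬q holds vacuously. ✓
v: successors {t, v, y}; ¬□¬q there: t:F, v:T, y:T. ✗
w: successors {t, v, x}; ¬□¬q there: t:F, v:T, x:F. ✗
x: no successors, so □¬□¬q holds vacuously. ✓
y: successors {t, v}; ¬□¬q there: t:F, v:T. ✗

{t, u, x}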